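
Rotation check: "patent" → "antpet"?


Word: "patent", Candidate: "antpet"
Method: check if candidate is substring of word+word
"patentpatent" contains "antpet"? No
Is rotation = No


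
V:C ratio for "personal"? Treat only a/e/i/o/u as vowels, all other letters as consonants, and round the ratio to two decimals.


Word: "personal"
Vowels (a,e,i,o,u): 3
Consonants: 5
Ratio = 3/5
= 0.60


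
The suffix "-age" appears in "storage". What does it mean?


Suffix: -age
Example: storage = store + -age, with a spelling change
Meaning = result / collection


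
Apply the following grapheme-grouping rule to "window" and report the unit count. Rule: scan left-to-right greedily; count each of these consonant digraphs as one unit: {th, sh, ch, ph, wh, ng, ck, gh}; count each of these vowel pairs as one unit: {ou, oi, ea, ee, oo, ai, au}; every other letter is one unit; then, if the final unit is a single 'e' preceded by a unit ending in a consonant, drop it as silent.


Word: "window" (6 letters)
Left-to-right scan:
  1. 'w' (letter)
  2. 'i' (letter)
  3. 'n' (letter)
  4. 'd' (letter)
  5. 'o' (letter)
  6. 'w' (letter)
Units from scan: 6
Sound units = 6 units


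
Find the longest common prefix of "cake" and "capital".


Word 1: "cake"
Word 2: "capital"
Comparing from start:
  Pos 0: 'c' == 'c'
  Pos 1: 'a' == 'a'
  Pos 2: 'k' != 'p' (stop)
LCP = "ca" (length 2)


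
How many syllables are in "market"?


Word: "market"
Syllable breakdown: mar | ket
Counting: 2 parts
= 2 syllables


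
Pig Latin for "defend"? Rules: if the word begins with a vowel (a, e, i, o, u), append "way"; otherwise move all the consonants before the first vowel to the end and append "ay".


Word: "defend"
Starts with consonant(s) → move to end, add 'ay'
Consonant cluster: "d"
Pig Latin = "efendday"


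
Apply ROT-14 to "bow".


Word: "bow"
Shift: 14
Each letter → (letter + shift) mod 26:
  'b' (1) + 14 = 15 → 'p'
  'o' (14) + 14 = 2 → 'c'
  'w' (22) + 14 = 10 → 'k'
Result = "pck"


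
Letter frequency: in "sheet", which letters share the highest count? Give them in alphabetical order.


Word: "sheet"
Letter counts:
  'e': 2
  'h': 1
  's': 1
  't': 1
Maximum count = 2
Most frequent = 'e' (2 times each)


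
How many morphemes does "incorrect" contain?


Word: "incorrect"
Morphemes: in- + correct
Each morpheme carries meaning
= 2 morphemes


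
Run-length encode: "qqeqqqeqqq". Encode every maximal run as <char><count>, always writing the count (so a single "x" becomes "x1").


String: "qqeqqqeqqq"
Scanning for consecutive runs:
  'q' x 2
  'e' x 1
  'q' x 3
  'e' x 1
  'q' x 3
RLE = "q2e1q3e1q3"


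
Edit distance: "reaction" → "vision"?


Word 1: "reaction" (length 8)
Word 2: "vision" (length 6)
One optimal edit sequence (insert/delete/substitute each cost 1):
  1. delete 'r'  (+1)
  2. delete 'e'  (+1)
  3. substitute 'a' -> 'v'  (+1)
  4. substitute 'c' -> 'i'  (+1)
  5. substitute 't' -> 's'  (+1)
  6. keep 'i'
  7. keep 'o'
  8. keep 'n'
Total edit operations: 5
Edit distance = 5


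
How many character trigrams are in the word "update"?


Word: "update" (length 6)
Number of 3-grams = length - 3 + 1 = 6 - 3 + 1
= 4


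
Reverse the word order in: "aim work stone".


Original: "aim work stone"
Words (1..n): aim | work | stone
Reversed (n..1): stone | work | aim
Result = "stone work aim"


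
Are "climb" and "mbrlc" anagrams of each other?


Word 1: "climb" → sorted: bcilm
Word 2: "mbrlc" → sorted: bclmr
Same letters? bcilm != bclmr
Anagram = No


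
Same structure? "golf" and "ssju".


Pattern of "golf": [0, 1, 2, 3]
Pattern of "ssju": [0, 0, 1, 2]
Patterns do not match
Same pattern = No


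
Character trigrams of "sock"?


Word: "sock" (length 4)
Number of trigrams = 4 - 3 + 1 = 2
  Position 0: "soc"
  Position 1: "ock"
Trigrams = "soc", "ock"


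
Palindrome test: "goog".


Word: "goog"
Reversed: "goog"
Forward == Backward? goog == goog
Palindrome = Yes


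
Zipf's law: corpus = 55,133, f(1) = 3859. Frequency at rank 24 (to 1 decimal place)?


Zipf's law: f(r) = f(1) / r
f(1) = 3859
f(24) = 3859 / 24
= 160.8 occurrences


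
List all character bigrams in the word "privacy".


Word: "privacy" (length 7)
Number of bigrams = 7 - 2 + 1 = 6
  Position 0: "pr"
  Position 1: "ri"
  Position 2: "iv"
  Position 3: "va"
  Position 4: "ac"
  Position 5: "cy"
Bigrams = "pr", "ri", "iv", "va", "ac", "cy"


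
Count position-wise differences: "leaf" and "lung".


Comparing character by character (same length = 4):
  Pos 0: 'l' vs 'l' =
  Pos 1: 'e' vs 'u' !=
  Pos 2: 'a' vs 'n' !=
  Pos 3: 'f' vs 'g' !=
Hamming distance = 3


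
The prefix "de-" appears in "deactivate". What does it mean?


Prefix: de-
Example: deactivate (de- + activate)
Meaning = remove / reverse


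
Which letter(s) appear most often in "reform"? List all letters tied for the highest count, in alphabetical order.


Word: "reform"
Letter counts:
  'e': 1
  'f': 1
  'm': 1
  'o': 1
  'r': 2
Maximum count = 2
Most frequent = 'r' (2 times each)


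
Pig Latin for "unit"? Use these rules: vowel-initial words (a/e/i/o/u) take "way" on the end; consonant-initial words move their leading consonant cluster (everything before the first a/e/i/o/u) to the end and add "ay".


Word: "unit"
Starts with vowel → add 'way'
Pig Latin = "unitway"


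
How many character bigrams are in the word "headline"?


Word: "headline" (length 8)
Number of 2-grams = length - 2 + 1 = 8 - 2 + 1
= 7


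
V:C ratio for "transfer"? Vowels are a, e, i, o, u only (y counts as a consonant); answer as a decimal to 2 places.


Word: "transfer"
Vowels (a,e,i,o,u): 2
Consonants: 6
Ratio = 2/6
= 0.33


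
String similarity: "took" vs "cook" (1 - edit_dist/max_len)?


Word 1: "took" (length 4)
Word 2: "cook" (length 4)
One optimal edit sequence:
  1. substitute 't' -> 'c'  (+1)
  2. keep 'o'
  3. keep 'o'
  4. keep 'k'
Edit distance = 1
Max length = max(4, 4) = 4
Similarity = 1 - 1/4
= 0.7500


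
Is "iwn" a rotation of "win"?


Word: "win", Candidate: "iwn"
Method: check if candidate is substring of word+word
"winwin" contains "iwn"? No
Is rotation = No


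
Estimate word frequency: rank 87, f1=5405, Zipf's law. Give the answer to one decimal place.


Zipf's law: f(r) = f(1) / r
f(1) = 5405
f(87) = 5405 / 87
= 62.1 occurrences


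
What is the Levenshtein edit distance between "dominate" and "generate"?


Word 1: "dominate" (length 8)
Word 2: "generate" (length 8)
One optimal edit sequence (insert/delete/substitute each cost 1):
  1. substitute 'd' -> 'g'  (+1)
  2. substitute 'o' -> 'e'  (+1)
  3. substitute 'm' -> 'n'  (+1)
  4. substitute 'i' -> 'e'  (+1)
  5. substitute 'n' -> 'r'  (+1)
  6. keep 'a'
  7. keep 't'
  8. keep 'e'
Total edit operations: 5
Edit distance = 5


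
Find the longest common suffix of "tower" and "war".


Word 1: "tower"
Word 2: "war"
Comparing from end:
  Pos -1: 'r' == 'r'
  Pos -2: 'e' != 'a' (stop)
LCS = "r" (length 1)


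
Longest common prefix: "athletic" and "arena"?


Word 1: "athletic"
Word 2: "arena"
Comparing from start:
  Pos 0: 'a' == 'a'
  Pos 1: 't' != 'r' (stop)
LCP = "a" (length 1)


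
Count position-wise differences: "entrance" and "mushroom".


Comparing character by character (same length = 8):
  Pos 0: 'e' vs 'm' !=
  Pos 1: 'n' vs 'u' !=
  Pos 2: 't' vs 's' !=
  Pos 3: 'r' vs 'h' !=
  Pos 4: 'a' vs 'r' !=
  Pos 5: 'n' vs 'o' !=
  Pos 6: 'c' vs 'o' !=
  Pos 7: 'e' vs 'm' !=
Hamming distance = 8


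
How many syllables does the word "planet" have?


Word: "planet"
Syllable breakdown: plan | et
Counting: 2 parts
= 2 syllables


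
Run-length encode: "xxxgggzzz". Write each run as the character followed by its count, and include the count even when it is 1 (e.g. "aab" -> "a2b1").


String: "xxxgggzzz"
Scanning for consecutive runs:
  'x' x 3
  'g' x 3
  'z' x 3
RLE = "x3g3z3"


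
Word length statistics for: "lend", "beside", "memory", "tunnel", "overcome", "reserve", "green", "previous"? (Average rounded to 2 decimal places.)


Lengths: "lend"=4, "beside"=6, "memory"=6, "tunnel"=6, "overcome"=8, "reserve"=7, "green"=5, "previous"=8
Sum = 50, Count = 8
Average = 50/8 = 6.25
= avg=6.25, min=4, max=8


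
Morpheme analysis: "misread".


Word: "misread"
Morphemes: mis- + read
Each morpheme carries meaning
= 2 morphemes


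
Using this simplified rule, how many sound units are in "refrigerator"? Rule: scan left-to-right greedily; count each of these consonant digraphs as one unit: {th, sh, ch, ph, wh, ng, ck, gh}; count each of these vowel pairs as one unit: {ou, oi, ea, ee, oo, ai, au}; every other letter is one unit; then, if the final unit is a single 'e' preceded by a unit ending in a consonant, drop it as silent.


Word: "refrigerator" (12 letters)
Left-to-right scan:
  [1] 'r' (letter)
  [2] 'e' (letter)
  [3] 'f' (letter)
  [4] 'r' (letter)
  [5] 'i' (letter)
  [6] 'g' (letter)
  [7] 'e' (letter)
  [8] 'r' (letter)
  [9] 'a' (letter)
  [10] 't' (letter)
  [11] 'o' (letter)
  [12] 'r' (letter)
Units from scan: 12
Sound units = 12 units


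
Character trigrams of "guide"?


Word: "guide" (length 5)
Number of trigrams = 5 - 3 + 1 = 3
  Position 0: "gui"
  Position 1: "uid"
  Position 2: "ide"
Trigrams = "gui", "uid", "ide"


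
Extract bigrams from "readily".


Word: "readily" (length 7)
Number of bigrams = 7 - 2 + 1 = 6
  Position 0: "re"
  Position 1: "ea"
  Position 2: "ad"
  Position 3: "di"
  Position 4: "il"
  Position 5: "ly"
Bigrams = "re", "ea", "ad", "di", "il", "ly"


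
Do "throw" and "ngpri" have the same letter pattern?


Pattern of "throw": [0, 1, 2, 3, 4]
Pattern of "ngpri": [0, 1, 2, 3, 4]
Patterns match
Same pattern = Yes


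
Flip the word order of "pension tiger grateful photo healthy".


Original: "pension tiger grateful photo healthy"
Words (1..n): pension | tiger | grateful | photo | healthy
Reversed (n..1): healthy | photo | grateful | tiger | pension
Result = "healthy photo grateful tiger pension"


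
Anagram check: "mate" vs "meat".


Word 1: "mate" → sorted: aemt
Word 2: "meat" → sorted: aemt
Same letters? aemt == aemt
Anagram = Yes


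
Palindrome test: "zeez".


Word: "zeez"
Reversed: "zeez"
Forward == Backward? zeez == zeez
Palindrome = Yes


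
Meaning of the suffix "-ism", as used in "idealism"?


Suffix: -ism
As in: idealism -> ideal + -ism
Meaning = belief / practice


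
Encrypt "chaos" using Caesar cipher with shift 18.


Word: "chaos"
Shift: 18
Each letter → (letter + shift) mod 26:
  'c' (2) + 18 = 20 → 'u'
  'h' (7) + 18 = 25 → 'z'
  'a' (0) + 18 = 18 → 's'
  'o' (14) + 18 = 6 → 'g'
  's' (18) + 18 = 10 → 'k'
Result = "uzsgk"


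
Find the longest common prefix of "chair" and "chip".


Word 1: "chair"
Word 2: "chip"
Comparing from start:
  Pos 0: 'c' == 'c'
  Pos 1: 'h' == 'h'
  Pos 2: 'a' != 'i' (stop)
LCP = "ch" (length 2)


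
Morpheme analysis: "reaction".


Word: "reaction"
Morphemes: re- + act + -ion
Each morpheme carries meaning
= 3 morphemes


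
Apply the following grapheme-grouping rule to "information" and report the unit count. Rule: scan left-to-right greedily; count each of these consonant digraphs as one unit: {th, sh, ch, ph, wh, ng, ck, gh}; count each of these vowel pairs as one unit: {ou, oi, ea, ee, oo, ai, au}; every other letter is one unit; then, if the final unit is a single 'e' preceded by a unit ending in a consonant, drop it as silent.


Word: "information" (11 letters)
Left-to-right scan:
  1. 'i' (letter)
  2. 'n' (letter)
  3. 'f' (letter)
  4. 'o' (letter)
  5. 'r' (letter)
  6. 'm' (letter)
  7. 'a' (letter)
  8. 't' (letter)
  9. 'i' (letter)
  10. 'o' (letter)
  11. 'n' (letter)
Units from scan: 11
Sound units = 11 units


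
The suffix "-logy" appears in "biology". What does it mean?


Suffix: -logy
Example: biology (bio- + -logy)
Meaning = study of


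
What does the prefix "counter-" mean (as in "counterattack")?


Prefix: counter-
Example: counterattack = counter- + attack
Meaning = against / opposite


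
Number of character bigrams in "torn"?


Word: "torn" (length 4)
Number of 2-grams = length - 2 + 1 = 4 - 2 + 1
= 3


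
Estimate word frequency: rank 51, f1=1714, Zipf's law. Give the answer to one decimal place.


Zipf's law: f(r) = f(1) / r
f(1) = 1714
f(51) = 1714 / 51
= 33.6 occurrences


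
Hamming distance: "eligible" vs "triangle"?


Comparing character by character (same length = 8):
  Pos 0: 'e' vs 't' !=
  Pos 1: 'l' vs 'r' !=
  Pos 2: 'i' vs 'i' =
  Pos 3: 'g' vs 'a' !=
  Pos 4: 'i' vs 'n' !=
  Pos 5: 'b' vs 'g' !=
  Pos 6: 'l' vs 'l' =
  Pos 7: 'e' vs 'e' =
Hamming distance = 5


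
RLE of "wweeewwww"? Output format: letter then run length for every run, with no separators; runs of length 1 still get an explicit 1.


String: "wweeewwww"
Scanning for consecutive runs:
  'w' x 2
  'e' x 3
  'w' x 4
RLE = "w2e3w4"


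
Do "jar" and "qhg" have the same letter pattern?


Pattern of "jar": [0, 1, 2]
Pattern of "qhg": [0, 1, 2]
Patterns match
Same pattern = Yes


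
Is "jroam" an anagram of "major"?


Word 1: "major" → sorted: ajmor
Word 2: "jroam" → sorted: ajmor
Same letters? ajmor == ajmor
Anagram = Yes


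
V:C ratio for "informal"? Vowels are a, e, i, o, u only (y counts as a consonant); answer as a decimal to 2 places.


Word: "informal"
Vowels (a,e,i,o,u): 3
Consonants: 5
Ratio = 3/5
= 0.60


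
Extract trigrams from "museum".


Word: "museum" (length 6)
Number of trigrams = 6 - 3 + 1 = 4
  Position 0: "mus"
  Position 1: "use"
  Position 2: "seu"
  Position 3: "eum"
Trigrams = "mus", "use", "seu", "eum"


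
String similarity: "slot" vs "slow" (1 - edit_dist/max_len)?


Word 1: "slot" (length 4)
Word 2: "slow" (length 4)
One optimal edit sequence:
  1. keep 's'
  2. keep 'l'
  3. keep 'o'
  4. substitute 't' -> 'w'  (+1)
Edit distance = 1
Max length = max(4, 4) = 4
Similarity = 1 - 1/4
= 0.7500


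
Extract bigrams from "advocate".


Word: "advocate" (length 8)
Number of bigrams = 8 - 2 + 1 = 7
  Position 0: "ad"
  Position 1: "dv"
  Position 2: "vo"
  Position 3: "oc"
  Position 4: "ca"
  Position 5: "at"
  Position 6: "te"
Bigrams = "ad", "dv", "vo", "oc", "ca", "at", "te"


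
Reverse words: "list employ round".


Original: "list employ round"
Words (1..n): list | employ | round
Reversed (n..1): round | employ | list
Result = "round employ list"


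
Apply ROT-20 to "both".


Word: "both"
Shift: 20
Each letter → (letter + shift) mod 26:
  'b' (1) + 20 = 21 → 'v'
  'o' (14) + 20 = 8 → 'i'
  't' (19) + 20 = 13 → 'n'
  'h' (7) + 20 = 1 → 'b'
Result = "vinb"


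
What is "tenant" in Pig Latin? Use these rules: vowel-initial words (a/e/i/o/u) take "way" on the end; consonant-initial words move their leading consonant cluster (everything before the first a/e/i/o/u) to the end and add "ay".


Word: "tenant"
Starts with consonant(s) → move to end, add 'ay'
Consonant cluster: "t"
Pig Latin = "enanttay"


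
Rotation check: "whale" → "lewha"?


Word: "whale", Candidate: "lewha"
Method: check if candidate is substring of word+word
"whalewhale" contains "lewha"? Yes
Is rotation = Yes


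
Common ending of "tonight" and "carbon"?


Word 1: "tonight"
Word 2: "carbon"
Comparing from end:
  Pos -1: 't' != 'n' (stop)
LCS = "" (length 0)


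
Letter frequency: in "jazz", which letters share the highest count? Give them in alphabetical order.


Word: "jazz"
Letter counts:
  'a': 1
  'j': 1
  'z': 2
Maximum count = 2
Most frequent = 'z' (2 times each)


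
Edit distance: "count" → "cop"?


Word 1: "count" (length 5)
Word 2: "cop" (length 3)
One optimal edit sequence (insert/delete/substitute each cost 1):
  1. keep 'c'
  2. keep 'o'
  3. delete 'u'  (+1)
  4. delete 'n'  (+1)
  5. substitute 't' -> 'p'  (+1)
Total edit operations: 3
Edit distance = 3


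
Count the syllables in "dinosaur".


Word: "dinosaur"
Syllable breakdown: di-no-saur
Counting: 3 parts
= 3 syllables


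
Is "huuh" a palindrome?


Word: "huuh"
Reversed: "huuh"
Forward == Backward? huuh == huuh
Palindrome = Yes


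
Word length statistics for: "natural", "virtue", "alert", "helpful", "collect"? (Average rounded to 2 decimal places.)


Lengths: "natural"=7, "virtue"=6, "alert"=5, "helpful"=7, "collect"=7
Sum = 32, Count = 5
Average = 32/5 = 6.40
= avg=6.40, min=5, max=7


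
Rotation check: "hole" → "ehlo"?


Word: "hole", Candidate: "ehlo"
Method: check if candidate is substring of word+word
"holehole" contains "ehlo"? No
Is rotation = No


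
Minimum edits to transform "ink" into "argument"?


Word 1: "ink" (length 3)
Word 2: "argument" (length 8)
One optimal edit sequence (insert/delete/substitute each cost 1):
  1. insert 'a'  (+1)
  2. insert 'r'  (+1)
  3. insert 'g'  (+1)
  4. insert 'u'  (+1)
  5. insert 'm'  (+1)
  6. substitute 'i' -> 'e'  (+1)
  7. keep 'n'
  8. substitute 'k' -> 't'  (+1)
Total edit operations: 7
Edit distance = 7


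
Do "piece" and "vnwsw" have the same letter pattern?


Pattern of "piece": [0, 1, 2, 3, 2]
Pattern of "vnwsw": [0, 1, 2, 3, 2]
Patterns match
Same pattern = Yes


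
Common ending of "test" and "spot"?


Word 1: "test"
Word 2: "spot"
Comparing from end:
  Pos -1: 't' == 't'
  Pos -2: 's' != 'o' (stop)
LCS = "t" (length 1)


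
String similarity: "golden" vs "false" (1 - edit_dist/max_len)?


Word 1: "golden" (length 6)
Word 2: "false" (length 5)
One optimal edit sequence:
  1. substitute 'g' -> 'f'  (+1)
  2. substitute 'o' -> 'a'  (+1)
  3. keep 'l'
  4. substitute 'd' -> 's'  (+1)
  5. keep 'e'
  6. delete 'n'  (+1)
Edit distance = 4
Max length = max(6, 5) = 6
Similarity = 1 - 4/6
= 0.3333


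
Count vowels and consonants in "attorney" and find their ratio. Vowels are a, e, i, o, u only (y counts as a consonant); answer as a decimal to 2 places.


Word: "attorney"
Vowels (a,e,i,o,u): 3
Consonants: 5
Ratio = 3/5
= 0.60


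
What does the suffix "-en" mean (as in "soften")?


Suffix: -en
Example: soften (soft + -en)
Meaning = to make / become


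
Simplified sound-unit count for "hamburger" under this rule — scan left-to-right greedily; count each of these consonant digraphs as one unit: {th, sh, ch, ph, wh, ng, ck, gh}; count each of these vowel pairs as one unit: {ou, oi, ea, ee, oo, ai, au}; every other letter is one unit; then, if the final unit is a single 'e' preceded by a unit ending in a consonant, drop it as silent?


Word: "hamburger" (9 letters)
Left-to-right scan:
  1. 'h' (letter)
  2. 'a' (letter)
  3. 'm' (letter)
  4. 'b' (letter)
  5. 'u' (letter)
  6. 'r' (letter)
  7. 'g' (letter)
  8. 'e' (letter)
  9. 'r' (letter)
Units from scan: 9
Sound units = 9 units


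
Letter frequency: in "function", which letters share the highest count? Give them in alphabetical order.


Word: "function"
Letter counts:
  'c': 1
  'f': 1
  'i': 1
  'n': 2
  'o': 1
  't': 1
  'u': 1
Maximum count = 2
Most frequent = 'n' (2 times each)


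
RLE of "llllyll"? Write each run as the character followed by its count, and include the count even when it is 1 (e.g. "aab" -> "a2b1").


String: "llllyll"
Scanning for consecutive runs:
  'l' x 4
  'y' x 1
  'l' x 2
RLE = "l4y1l2"


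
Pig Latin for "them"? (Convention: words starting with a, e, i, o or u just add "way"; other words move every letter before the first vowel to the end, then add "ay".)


Word: "them"
Starts with consonant(s) → move to end, add 'ay'
Consonant cluster: "th"
Pig Latin = "emthay"


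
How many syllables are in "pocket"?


Word: "pocket"
Syllable breakdown: pock | et
Counting: 2 parts
= 2 syllables


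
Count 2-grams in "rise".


Word: "rise" (length 4)
Number of 2-grams = length - 2 + 1 = 4 - 2 + 1
= 3


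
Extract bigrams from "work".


Word: "work" (length 4)
Number of bigrams = 4 - 2 + 1 = 3
  Position 0: "wo"
  Position 1: "or"
  Position 2: "rk"
Bigrams = "wo", "or", "rk"


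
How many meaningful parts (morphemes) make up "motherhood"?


Word: "motherhood"
Morphemes: mother + -hood
Each morpheme carries meaning
= 2 morphemes


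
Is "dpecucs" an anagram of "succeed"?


Word 1: "succeed" → sorted: ccdeesu
Word 2: "dpecucs" → sorted: ccdepsu
Same letters? ccdeesu != ccdepsu
Anagram = No


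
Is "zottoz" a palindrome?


Word: "zottoz"
Reversed: "zottoz"
Forward == Backward? zottoz == zottoz
Palindrome = Yes


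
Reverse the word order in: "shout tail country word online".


Original: "shout tail country word online"
Words (1..n): shout | tail | country | word | online
Reversed (n..1): online | word | country | tail | shout
Result = "online word country tail shout"


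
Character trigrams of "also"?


Word: "also" (length 4)
Number of trigrams = 4 - 3 + 1 = 2
  Position 0: "als"
  Position 1: "lso"
Trigrams = "als", "lso"


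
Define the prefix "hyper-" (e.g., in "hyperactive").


Prefix: hyper-
Example: hyperactive (hyper- + active)
Meaning = over / excessive


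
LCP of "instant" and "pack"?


Word 1: "instant"
Word 2: "pack"
Comparing from start:
  Pos 0: 'i' != 'p' (stop)
LCP = "" (length 0)


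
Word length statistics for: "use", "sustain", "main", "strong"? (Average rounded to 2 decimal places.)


Lengths: "use"=3, "sustain"=7, "main"=4, "strong"=6
Sum = 20, Count = 4
Average = 20/4 = 5.00
= avg=5.00, min=3, max=7


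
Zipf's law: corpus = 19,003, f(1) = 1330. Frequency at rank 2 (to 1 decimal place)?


Zipf's law: f(r) = f(1) / r
f(1) = 1330
f(2) = 1330 / 2
= 665.0 occurrences


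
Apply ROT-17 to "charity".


Word: "charity"
Shift: 17
Each letter → (letter + shift) mod 26:
  'c' (2) + 17 = 19 → 't'
  'h' (7) + 17 = 24 → 'y'
  'a' (0) + 17 = 17 → 'r'
  'r' (17) + 17 = 8 → 'i'
  'i' (8) + 17 = 25 → 'z'
  't' (19) + 17 = 10 → 'k'
  'y' (24) + 17 = 15 → 'p'
Result = "tyrizkp"


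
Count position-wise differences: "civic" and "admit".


Comparing character by character (same length = 5):
  Pos 0: 'c' vs 'a' !=
  Pos 1: 'i' vs 'd' !=
  Pos 2: 'v' vs 'm' !=
  Pos 3: 'i' vs 'i' =
  Pos 4: 'c' vs 't' !=
Hamming distance = 4


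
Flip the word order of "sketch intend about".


Original: "sketch intend about"
Words (1..n): sketch | intend | about
Reversed (n..1): about | intend | sketch
Result = "about intend sketch"


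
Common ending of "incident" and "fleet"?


Word 1: "incident"
Word 2: "fleet"
Comparing from end:
  Pos -1: 't' == 't'
  Pos -2: 'n' != 'e' (stop)
LCS = "t" (length 1)


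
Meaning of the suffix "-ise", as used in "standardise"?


Suffix: -ise
Example: standardise (standard + -ise)
Meaning = to make


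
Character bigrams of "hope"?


Word: "hope" (length 4)
Number of bigrams = 4 - 2 + 1 = 3
  Position 0: "ho"
  Position 1: "op"
  Position 2: "pe"
Bigrams = "ho", "op", "pe"


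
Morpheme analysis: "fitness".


Word: "fitness"
Morphemes: fit / -ness
Each morpheme carries meaning
= 2 morphemes


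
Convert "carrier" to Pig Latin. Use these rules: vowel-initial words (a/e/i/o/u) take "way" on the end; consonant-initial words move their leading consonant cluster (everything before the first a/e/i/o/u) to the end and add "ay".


Word: "carrier"
Starts with consonant(s) → move to end, add 'ay'
Consonant cluster: "c"
Pig Latin = "arriercay"


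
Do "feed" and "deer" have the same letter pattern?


Pattern of "feed": [0, 1, 1, 2]
Pattern of "deer": [0, 1, 1, 2]
Patterns match
Same pattern = Yes


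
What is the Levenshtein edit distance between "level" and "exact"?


Word 1: "level" (length 5)
Word 2: "exact" (length 5)
One optimal edit sequence (insert/delete/substitute each cost 1):
  1. substitute 'l' -> 'e'  (+1)
  2. substitute 'e' -> 'x'  (+1)
  3. substitute 'v' -> 'a'  (+1)
  4. substitute 'e' -> 'c'  (+1)
  5. substitute 'l' -> 't'  (+1)
Total edit operations: 5
Edit distance = 5


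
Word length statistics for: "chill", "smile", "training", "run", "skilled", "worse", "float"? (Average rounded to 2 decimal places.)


Lengths: "chill"=5, "smile"=5, "training"=8, "run"=3, "skilled"=7, "worse"=5, "float"=5
Sum = 38, Count = 7
Average = 38/7 = 5.43
= avg=5.43, min=3, max=8


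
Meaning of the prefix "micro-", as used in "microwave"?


Prefix: micro-
Example: microwave (micro- + wave)
Meaning = small


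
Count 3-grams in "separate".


Word: "separate" (length 8)
Number of 3-grams = length - 3 + 1 = 8 - 3 + 1
= 6


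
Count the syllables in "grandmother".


Word: "grandmother"
Syllable breakdown: grand | moth | er
Counting: 3 parts
= 3 syllables


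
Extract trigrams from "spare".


Word: "spare" (length 5)
Number of trigrams = 5 - 3 + 1 = 3
  Position 0: "spa"
  Position 1: "par"
  Position 2: "are"
Trigrams = "spa", "par", "are"


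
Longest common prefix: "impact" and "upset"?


Word 1: "impact"
Word 2: "upset"
Comparing from start:
  Pos 0: 'i' != 'u' (stop)
LCP = "" (length 0)


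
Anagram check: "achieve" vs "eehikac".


Word 1: "achieve" → sorted: aceehiv
Word 2: "eehikac" → sorted: aceehik
Same letters? aceehiv != aceehik
Anagram = No


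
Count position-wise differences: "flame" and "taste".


Comparing character by character (same length = 5):
  Pos 0: 'f' vs 't' !=
  Pos 1: 'l' vs 'a' !=
  Pos 2: 'a' vs 's' !=
  Pos 3: 'm' vs 't' !=
  Pos 4: 'e' vs 'e' =
Hamming distance = 4


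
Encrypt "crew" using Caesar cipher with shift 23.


Word: "crew"
Shift: 23
Each letter → (letter + shift) mod 26:
  'c' (2) + 23 = 25 → 'z'
  'r' (17) + 23 = 14 → 'o'
  'e' (4) + 23 = 1 → 'b'
  'w' (22) + 23 = 19 → 't'
Result = "zobt"


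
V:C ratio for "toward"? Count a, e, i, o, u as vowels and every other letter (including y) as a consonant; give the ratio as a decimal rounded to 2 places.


Word: "toward"
Vowels (a,e,i,o,u): 2
Consonants: 4
Ratio = 2/4
= 0.50


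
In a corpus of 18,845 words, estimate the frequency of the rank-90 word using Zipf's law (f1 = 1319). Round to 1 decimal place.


Zipf's law: f(r) = f(1) / r
f(1) = 1319
f(90) = 1319 / 90
= 14.7 occurrences


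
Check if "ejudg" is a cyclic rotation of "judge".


Word: "judge", Candidate: "ejudg"
Method: check if candidate is substring of word+word
"judgejudge" contains "ejudg"? Yes
Is rotation = Yes


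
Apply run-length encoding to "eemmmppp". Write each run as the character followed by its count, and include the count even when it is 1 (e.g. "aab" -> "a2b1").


String: "eemmmppp"
Scanning for consecutive runs:
  'e' x 2
  'm' x 3
  'p' x 3
RLE = "e2m3p3"


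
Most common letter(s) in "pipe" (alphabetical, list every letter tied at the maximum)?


Word: "pipe"
Letter counts:
  'e': 1
  'i': 1
  'p': 2
Maximum count = 2
Most frequent = 'p' (2 times each)


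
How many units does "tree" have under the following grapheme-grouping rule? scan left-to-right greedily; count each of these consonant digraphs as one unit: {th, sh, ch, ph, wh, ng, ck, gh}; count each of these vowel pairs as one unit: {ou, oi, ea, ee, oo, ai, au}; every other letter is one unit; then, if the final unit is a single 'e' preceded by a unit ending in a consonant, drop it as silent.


Word: "tree" (4 letters)
Left-to-right scan:
  (1) 't' (letter)
  (2) 'r' (letter)
  (3) 'ee' (vowel-pair)
Units from scan: 3
Sound units = 3 units


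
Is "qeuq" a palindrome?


Word: "qeuq"
Reversed: "queq"
Forward == Backward? qeuq != queq
Palindrome = No


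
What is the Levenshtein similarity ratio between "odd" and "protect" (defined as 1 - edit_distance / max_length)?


Word 1: "odd" (length 3)
Word 2: "protect" (length 7)
One optimal edit sequence:
  1. insert 'p'  (+1)
  2. insert 'r'  (+1)
  3. keep 'o'
  4. insert 't'  (+1)
  5. insert 'e'  (+1)
  6. substitute 'd' -> 'c'  (+1)
  7. substitute 'd' -> 't'  (+1)
Edit distance = 6
Max length = max(3, 7) = 7
Similarity = 1 - 6/7
= 0.1429


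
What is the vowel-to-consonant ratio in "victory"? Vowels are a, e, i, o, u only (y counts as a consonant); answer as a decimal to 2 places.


Word: "victory"
Vowels (a,e,i,o,u): 2
Consonants: 5
Ratio = 2/5
= 0.40


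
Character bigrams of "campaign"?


Word: "campaign" (length 8)
Number of bigrams = 8 - 2 + 1 = 7
  Position 0: "ca"
  Position 1: "am"
  Position 2: "mp"
  Position 3: "pa"
  Position 4: "ai"
  Position 5: "ig"
  Position 6: "gn"
Bigrams = "ca", "am", "mp", "pa", "ai", "ig", "gn"


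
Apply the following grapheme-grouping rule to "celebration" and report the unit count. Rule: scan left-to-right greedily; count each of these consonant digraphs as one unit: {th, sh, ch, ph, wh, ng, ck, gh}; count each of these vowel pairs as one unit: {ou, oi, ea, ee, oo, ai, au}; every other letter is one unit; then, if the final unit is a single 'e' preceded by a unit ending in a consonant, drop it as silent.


Word: "celebration" (11 letters)
Left-to-right scan:
  (1) 'c' (letter)
  (2) 'e' (letter)
  (3) 'l' (letter)
  (4) 'e' (letter)
  (5) 'b' (letter)
  (6) 'r' (letter)
  (7) 'a' (letter)
  (8) 't' (letter)
  (9) 'i' (letter)
  (10) 'o' (letter)
  (11) 'n' (letter)
Units from scan: 11
Sound units = 11 units


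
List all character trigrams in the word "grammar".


Word: "grammar" (length 7)
Number of trigrams = 7 - 3 + 1 = 5
  Position 0: "gra"
  Position 1: "ram"
  Position 2: "amm"
  Position 3: "mma"
  Position 4: "mar"
Trigrams = "gra", "ram", "amm", "mma", "mar"


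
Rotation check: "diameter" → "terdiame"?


Word: "diameter", Candidate: "terdiame"
Method: check if candidate is substring of word+word
"diameterdiameter" contains "terdiame"? Yes
Is rotation = Yes


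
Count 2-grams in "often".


Word: "often" (length 5)
Number of 2-grams = length - 2 + 1 = 5 - 2 + 1
= 4


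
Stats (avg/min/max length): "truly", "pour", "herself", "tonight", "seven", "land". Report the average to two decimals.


Lengths: "truly"=5, "pour"=4, "herself"=7, "tonight"=7, "seven"=5, "land"=4
Sum = 32, Count = 6
Average = 32/6 = 5.33
= avg=5.33, min=4, max=7


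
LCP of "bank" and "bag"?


Word 1: "bank"
Word 2: "bag"
Comparing from start:
  Pos 0: 'b' == 'b'
  Pos 1: 'a' == 'a'
  Pos 2: 'n' != 'g' (stop)
LCP = "ba" (length 2)


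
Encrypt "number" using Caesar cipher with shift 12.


Word: "number"
Shift: 12
Each letter → (letter + shift) mod 26:
  'n' (13) + 12 = 25 → 'z'
  'u' (20) + 12 = 6 → 'g'
  'm' (12) + 12 = 24 → 'y'
  'b' (1) + 12 = 13 → 'n'
  'e' (4) + 12 = 16 → 'q'
  'r' (17) + 12 = 3 → 'd'
Result = "zgynqd"


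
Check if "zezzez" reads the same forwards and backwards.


Word: "zezzez"
Reversed: "zezzez"
Forward == Backward? zezzez == zezzez
Palindrome = Yes


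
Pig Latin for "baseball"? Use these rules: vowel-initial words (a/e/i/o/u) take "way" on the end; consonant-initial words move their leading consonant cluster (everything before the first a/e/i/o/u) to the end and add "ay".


Word: "baseball"
Starts with consonant(s) → move to end, add 'ay'
Consonant cluster: "b"
Pig Latin = "aseballbay"


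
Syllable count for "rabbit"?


Word: "rabbit"
Syllable breakdown: rab · bit
Counting: 2 parts
= 2 syllables


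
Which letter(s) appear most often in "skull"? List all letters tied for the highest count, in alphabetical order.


Word: "skull"
Letter counts:
  'k': 1
  'l': 2
  's': 1
  'u': 1
Maximum count = 2
Most frequent = 'l' (2 times each)


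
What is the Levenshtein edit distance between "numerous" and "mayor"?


Word 1: "numerous" (length 8)
Word 2: "mayor" (length 5)
One optimal edit sequence (insert/delete/substitute each cost 1):
  1. delete 'n'  (+1)
  2. delete 'u'  (+1)
  3. keep 'm'
  4. substitute 'e' -> 'a'  (+1)
  5. substitute 'r' -> 'y'  (+1)
  6. keep 'o'
  7. delete 'u'  (+1)
  8. substitute 's' -> 'r'  (+1)
Total edit operations: 6
Edit distance = 6


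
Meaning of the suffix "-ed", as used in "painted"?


Suffix: -ed
Example: painted (paint + -ed)
Meaning = past tense


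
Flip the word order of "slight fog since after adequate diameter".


Original: "slight fog since after adequate diameter"
Words (1..n): slight | fog | since | after | adequate | diameter
Reversed (n..1): diameter | adequate | after | since | fog | slight
Result = "diameter adequate after since fog slight"


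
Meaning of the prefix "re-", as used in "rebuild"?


Prefix: re-
Example: rebuild = re- + build
Meaning = again


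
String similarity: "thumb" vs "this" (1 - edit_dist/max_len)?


Word 1: "thumb" (length 5)
Word 2: "this" (length 4)
One optimal edit sequence:
  1. keep 't'
  2. keep 'h'
  3. delete 'u'  (+1)
  4. substitute 'm' -> 'i'  (+1)
  5. substitute 'b' -> 's'  (+1)
Edit distance = 3
Max length = max(5, 4) = 5
Similarity = 1 - 3/5
= 0.4000


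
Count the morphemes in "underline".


Word: "underline"
Morphemes: under- | line
Each morpheme carries meaning
= 2 morphemes


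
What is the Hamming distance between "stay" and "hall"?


Comparing character by character (same length = 4):
  Pos 0: 's' vs 'h' !=
  Pos 1: 't' vs 'a' !=
  Pos 2: 'a' vs 'l' !=
  Pos 3: 'y' vs 'l' !=
Hamming distance = 4


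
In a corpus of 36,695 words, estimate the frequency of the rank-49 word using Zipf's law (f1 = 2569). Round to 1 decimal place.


Zipf's law: f(r) = f(1) / r
f(1) = 2569
f(49) = 2569 / 49
= 52.4 occurrences


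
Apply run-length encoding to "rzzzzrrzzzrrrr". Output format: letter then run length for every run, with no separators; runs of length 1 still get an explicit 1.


String: "rzzzzrrzzzrrrr"
Scanning for consecutive runs:
  'r' x 1
  'z' x 4
  'r' x 2
  'z' x 3
  'r' x 4
RLE = "r1z4r2z3r4"


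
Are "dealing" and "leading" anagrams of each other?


Word 1: "dealing" → sorted: adegiln
Word 2: "leading" → sorted: adegiln
Same letters? adegiln == adegiln
Anagram = Yes


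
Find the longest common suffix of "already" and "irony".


Word 1: "already"
Word 2: "irony"
Comparing from end:
  Pos -1: 'y' == 'y'
  Pos -2: 'd' != 'n' (stop)
LCS = "y" (length 1)


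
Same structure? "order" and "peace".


Pattern of "order": [0, 1, 2, 3, 1]
Pattern of "peace": [0, 1, 2, 3, 1]
Patterns match
Same pattern = Yes


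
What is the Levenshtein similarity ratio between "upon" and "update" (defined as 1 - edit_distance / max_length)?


Word 1: "upon" (length 4)
Word 2: "update" (length 6)
One optimal edit sequence:
  1. keep 'u'
  2. keep 'p'
  3. insert 'd'  (+1)
  4. insert 'a'  (+1)
  5. substitute 'o' -> 't'  (+1)
  6. substitute 'n' -> 'e'  (+1)
Edit distance = 4
Max length = max(4, 6) = 6
Similarity = 1 - 4/6
= 0.3333


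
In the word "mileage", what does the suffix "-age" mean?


Suffix: -age
Example: mileage (mile + -age)
Meaning = result / collection


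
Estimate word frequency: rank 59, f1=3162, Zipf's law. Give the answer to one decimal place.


Zipf's law: f(r) = f(1) / r
f(1) = 3162
f(59) = 3162 / 59
= 53.6 occurrences


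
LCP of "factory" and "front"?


Word 1: "factory"
Word 2: "front"
Comparing from start:
  Pos 0: 'f' == 'f'
  Pos 1: 'a' != 'r' (stop)
LCP = "f" (length 1)


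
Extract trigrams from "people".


Word: "people" (length 6)
Number of trigrams = 6 - 3 + 1 = 4
  Position 0: "peo"
  Position 1: "eop"
  Position 2: "opl"
  Position 3: "ple"
Trigrams = "peo", "eop", "opl", "ple"


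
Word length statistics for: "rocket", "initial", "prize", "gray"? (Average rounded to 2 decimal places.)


Lengths: "rocket"=6, "initial"=7, "prize"=5, "gray"=4
Sum = 22, Count = 4
Average = 22/4 = 5.50
= avg=5.50, min=4, max=7


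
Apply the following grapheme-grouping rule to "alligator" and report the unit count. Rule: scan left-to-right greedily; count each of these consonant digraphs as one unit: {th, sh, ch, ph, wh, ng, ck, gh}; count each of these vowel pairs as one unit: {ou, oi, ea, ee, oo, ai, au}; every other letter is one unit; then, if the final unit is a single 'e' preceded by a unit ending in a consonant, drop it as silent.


Word: "alligator" (9 letters)
Left-to-right scan:
  (1) 'a' (letter)
  (2) 'l' (letter)
  (3) 'l' (letter)
  (4) 'i' (letter)
  (5) 'g' (letter)
  (6) 'a' (letter)
  (7) 't' (letter)
  (8) 'o' (letter)
  (9) 'r' (letter)
Units from scan: 9
Sound units = 9 units


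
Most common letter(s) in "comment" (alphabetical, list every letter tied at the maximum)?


Word: "comment"
Letter counts:
  'c': 1
  'e': 1
  'm': 2
  'n': 1
  'o': 1
  't': 1
Maximum count = 2
Most frequent = 'm' (2 times each)


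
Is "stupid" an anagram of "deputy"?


Word 1: "deputy" → sorted: deptuy
Word 2: "stupid" → sorted: dipstu
Same letters? deptuy != dipstu
Anagram = No


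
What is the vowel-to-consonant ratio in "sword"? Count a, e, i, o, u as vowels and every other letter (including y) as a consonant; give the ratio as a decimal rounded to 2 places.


Word: "sword"
Vowels (a,e,i,o,u): 1
Consonants: 4
Ratio = 1/4
= 0.25


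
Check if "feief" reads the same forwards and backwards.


Word: "feief"
Reversed: "feief"
Forward == Backward? feief == feief
Palindrome = Yes


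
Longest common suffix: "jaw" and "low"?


Word 1: "jaw"
Word 2: "low"
Comparing from end:
  Pos -1: 'w' == 'w'
  Pos -2: 'a' != 'o' (stop)
LCS = "w" (length 1)


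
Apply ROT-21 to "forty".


Word: "forty"
Shift: 21
Each letter → (letter + shift) mod 26:
  'f' (5) + 21 = 0 → 'a'
  'o' (14) + 21 = 9 → 'j'
  'r' (17) + 21 = 12 → 'm'
  't' (19) + 21 = 14 → 'o'
  'y' (24) + 21 = 19 → 't'
Result = "ajmot"


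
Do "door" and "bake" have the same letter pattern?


Pattern of "door": [0, 1, 1, 2]
Pattern of "bake": [0, 1, 2, 3]
Patterns do not match
Same pattern = No


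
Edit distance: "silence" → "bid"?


Word 1: "silence" (length 7)
Word 2: "bid" (length 3)
One optimal edit sequence (insert/delete/substitute each cost 1):
  1. substitute 's' -> 'b'  (+1)
  2. keep 'i'
  3. delete 'l'  (+1)
  4. delete 'e'  (+1)
  5. delete 'n'  (+1)
  6. delete 'c'  (+1)
  7. substitute 'e' -> 'd'  (+1)
Total edit operations: 6
Edit distance = 6


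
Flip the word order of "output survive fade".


Original: "output survive fade"
Words (1..n): output | survive | fade
Reversed (n..1): fade | survive | output
Result = "fade survive output"


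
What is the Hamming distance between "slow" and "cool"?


Comparing character by character (same length = 4):
  Pos 0: 's' vs 'c' !=
  Pos 1: 'l' vs 'o' !=
  Pos 2: 'o' vs 'o' =
  Pos 3: 'w' vs 'l' !=
Hamming distance = 3


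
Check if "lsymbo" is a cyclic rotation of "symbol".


Word: "symbol", Candidate: "lsymbo"
Method: check if candidate is substring of word+word
"symbolsymbol" contains "lsymbo"? Yes
Is rotation = Yes


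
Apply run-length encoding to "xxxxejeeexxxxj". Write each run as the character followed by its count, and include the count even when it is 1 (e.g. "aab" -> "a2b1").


String: "xxxxejeeexxxxj"
Scanning for consecutive runs:
  'x' x 4
  'e' x 1
  'j' x 1
  'e' x 3
  'x' x 4
  'j' x 1
RLE = "x4e1j1e3x4j1"


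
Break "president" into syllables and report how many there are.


Word: "president"
Syllable breakdown: pres / i / dent
Counting: 3 parts
= 3 syllables


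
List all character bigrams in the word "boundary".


Word: "boundary" (length 8)
Number of bigrams = 8 - 2 + 1 = 7
  Position 0: "bo"
  Position 1: "ou"
  Position 2: "un"
  Position 3: "nd"
  Position 4: "da"
  Position 5: "ar"
  Position 6: "ry"
Bigrams = "bo", "ou", "un", "nd", "da", "ar", "ry"


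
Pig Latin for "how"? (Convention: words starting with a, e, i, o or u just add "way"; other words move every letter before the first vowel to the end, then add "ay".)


Word: "how"
Starts with consonant(s) → move to end, add 'ay'
Consonant cluster: "h"
Pig Latin = "owhay"
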